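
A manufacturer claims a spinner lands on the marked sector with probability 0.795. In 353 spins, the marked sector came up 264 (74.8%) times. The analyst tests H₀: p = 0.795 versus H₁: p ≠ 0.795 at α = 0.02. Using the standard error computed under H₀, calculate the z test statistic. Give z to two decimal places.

p̂ = 264/353 = 0.7479.
Under H₀, SE = √(0.795·0.205/353) = √(0.000461686) = 0.0215.
z = (0.7479 − 0.795)/0.0215 = -0.0471/0.0215 = -2.19.
Two-sided p-value ≈ 2·Φ(−2.193) = 0.0283, so at α = 0.02 we fail to reject H₀.

z = -2.19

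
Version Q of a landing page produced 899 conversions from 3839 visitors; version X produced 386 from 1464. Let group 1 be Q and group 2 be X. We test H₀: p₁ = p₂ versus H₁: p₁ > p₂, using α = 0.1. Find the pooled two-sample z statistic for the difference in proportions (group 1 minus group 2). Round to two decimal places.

p̂₁ = 899/3839 ≈ 0.23418, p̂₂ = 386/1464 ≈ 0.26366.
Pooled p̂ = (899+386)/(3839+1464) = 1285/5303 = 0.24232.
SE = √(p̂(1−p̂)(1/n₁+1/n₂)) = √(0.24232·0.75768·0.000943545) = √(0.000173234) = 0.01316.
z = (0.23418 − 0.26366)/0.01316 = -0.02948/0.01316 = -2.24.
p-value = P(Z > -2.240) ≈ 0.9875. With α = 0.1, fail to reject H₀.

z = -2.24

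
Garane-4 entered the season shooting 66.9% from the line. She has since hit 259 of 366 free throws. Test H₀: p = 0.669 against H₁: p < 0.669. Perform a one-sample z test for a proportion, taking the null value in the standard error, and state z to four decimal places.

z = 1.5713

p̂ = 259/366 = 0.707650.
SE = √(p₀(1−p₀)/n) = √(0.22144/366) = 0.024597.
z = (0.707650 − 0.669)/0.024597 = 0.038650/0.024597 = 1.5713.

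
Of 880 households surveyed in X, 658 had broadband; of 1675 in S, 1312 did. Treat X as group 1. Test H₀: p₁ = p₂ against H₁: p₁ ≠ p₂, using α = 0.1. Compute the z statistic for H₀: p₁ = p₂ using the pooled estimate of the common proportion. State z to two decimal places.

p̂₁ = 658/880 = 0.7477, p̂₂ = 1312/1675 = 0.7833.
Pooled p̂ = (658+1312)/(880+1675) = 1970/2555 = 0.7710.
SE = √(0.176539 × 0.00173338) = 0.0175.
z = (0.7477 − 0.7833)/0.0175 = -0.0356/0.0175 = -2.03.
Two-sided p-value ≈ 2·Φ(−2.033) = 0.0421; since p < α = 0.1, reject H₀.

z = -2.03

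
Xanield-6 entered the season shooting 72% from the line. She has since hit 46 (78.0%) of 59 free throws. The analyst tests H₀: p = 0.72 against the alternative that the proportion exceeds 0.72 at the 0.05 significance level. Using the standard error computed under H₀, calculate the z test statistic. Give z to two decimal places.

z = 1.02

p̂ = 46/59 ≈ 0.7797.
SE = √(p₀(1−p₀)/n) = √(0.2016/59) = 0.0585.
z = (0.7797 − 0.72)/0.0585 = 0.0597/0.0585 = 1.02.
p-value = P(Z > 1.021) ≈ 0.1537; since p > α = 0.05, fail to reject H₀.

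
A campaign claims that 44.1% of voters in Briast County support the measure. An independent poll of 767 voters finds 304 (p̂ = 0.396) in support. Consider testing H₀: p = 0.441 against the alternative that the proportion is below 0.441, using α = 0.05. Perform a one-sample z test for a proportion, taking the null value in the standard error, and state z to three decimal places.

z = -2.491

p̂ = 304/767 = 0.396349.
SE = √(p₀(1−p₀)/n) = √(0.24652/767) = 0.017928.
z = (0.396349 − 0.441)/0.017928 = -0.044651/0.017928 = -2.491.
p-value = P(Z < -2.491) ≈ 0.0064; since p < α = 0.05, reject H₀.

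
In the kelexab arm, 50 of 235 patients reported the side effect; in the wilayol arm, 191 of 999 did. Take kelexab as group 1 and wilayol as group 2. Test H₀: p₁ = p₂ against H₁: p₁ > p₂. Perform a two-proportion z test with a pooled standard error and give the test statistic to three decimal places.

z = 0.751

p̂₁ = 50/235 = 0.21277, p̂₂ = 191/999 = 0.19119.
Pooled p̂ = (50+191)/(235+999) = 241/1234 = 0.19530.
SE = √(p̂(1−p̂)(1/n₁+1/n₂)) = √(0.19530·0.80470·0.00525632) = √(0.000826072) = 0.02874.
z = (0.21277 − 0.19119)/0.02874 = 0.02158/0.02874 = 0.751.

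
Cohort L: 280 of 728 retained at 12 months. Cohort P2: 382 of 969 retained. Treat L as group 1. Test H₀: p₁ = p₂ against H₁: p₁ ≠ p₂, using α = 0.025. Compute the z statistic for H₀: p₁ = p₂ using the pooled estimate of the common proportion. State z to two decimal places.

z = -0.40

p̂₁ = 280/728 = 0.3846, p̂₂ = 382/969 = 0.3942.
Pooled p̂ = (280+382)/(728+969) = 662/1697 = 0.3901.
SE = √(0.237922 × 0.00240562) = 0.0239.
z = (0.3846 − 0.3942)/0.0239 = -0.0096/0.0239 = -0.40.
p-value = 2·P(Z > 0.402) ≈ 0.6881. With α = 0.025, fail to reject H₀.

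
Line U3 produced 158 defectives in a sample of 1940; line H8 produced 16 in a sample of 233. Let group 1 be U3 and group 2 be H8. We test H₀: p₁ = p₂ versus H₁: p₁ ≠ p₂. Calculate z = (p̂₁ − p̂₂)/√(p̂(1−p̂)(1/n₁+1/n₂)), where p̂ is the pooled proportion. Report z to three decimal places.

p̂₁ = 158/1940 ≈ 0.08144, p̂₂ = 16/233 ≈ 0.06867.
Pooled p̂ = (158+16)/(1940+233) = 174/2173 = 0.08007.
SE = √(0.0736618 × 0.00480731) = 0.01882.
z = (0.08144 − 0.06867)/0.01882 = 0.01277/0.01882 = 0.679.
Two-sided p-value ≈ 2·Φ(−0.679) = 0.4973.

z = 0.679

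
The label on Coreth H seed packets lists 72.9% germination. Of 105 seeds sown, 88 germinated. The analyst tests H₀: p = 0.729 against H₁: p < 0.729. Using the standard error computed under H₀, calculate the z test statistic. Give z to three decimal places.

p̂ = 88/105 = 0.83810.
Standard error under H₀: √(0.729×0.271/105) = 0.04338.
z = (0.83810 − 0.729)/0.04338 = 0.10910/0.04338 = 2.515.

z = 2.515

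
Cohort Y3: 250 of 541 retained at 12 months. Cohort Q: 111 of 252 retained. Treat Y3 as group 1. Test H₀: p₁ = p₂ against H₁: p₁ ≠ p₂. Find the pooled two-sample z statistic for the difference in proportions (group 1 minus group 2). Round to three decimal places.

p̂₁ = 250/541 = 0.46211, p̂₂ = 111/252 = 0.44048.
Pooled p̂ = (250+111)/(541+252) = 361/793 = 0.45523.
SE = √(p̂(1−p̂)(1/n₁+1/n₂)) = √(0.45523·0.54477·0.00581668) = √(0.00144251) = 0.03798.
z = (0.46211 − 0.44048)/0.03798 = 0.02163/0.03798 = 0.570.
Two-sided p-value ≈ 2·Φ(−0.570) = 0.5690.

z = 0.570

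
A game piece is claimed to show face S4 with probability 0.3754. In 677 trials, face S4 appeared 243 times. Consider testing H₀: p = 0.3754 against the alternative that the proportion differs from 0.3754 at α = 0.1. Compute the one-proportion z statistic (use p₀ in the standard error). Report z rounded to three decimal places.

p̂ = 243/677 = 0.358936.
SE = √(p₀(1−p₀)/n) = √(0.23447/677) = 0.018610.
z = (0.358936 − 0.3754)/0.018610 = -0.016464/0.018610 = -0.885.
p-value = 2·P(Z > 0.885) ≈ 0.3763. With α = 0.1, fail to reject H₀.

z = -0.885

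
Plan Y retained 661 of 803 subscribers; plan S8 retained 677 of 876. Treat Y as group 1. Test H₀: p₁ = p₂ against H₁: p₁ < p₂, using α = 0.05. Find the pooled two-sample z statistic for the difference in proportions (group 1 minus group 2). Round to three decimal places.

p̂₁ = 661/803 = 0.82316, p̂₂ = 677/876 = 0.77283.
Pooled p̂ = (661+677)/(803+876) = 1338/1679 = 0.79690.
SE = √(0.161849 × 0.00238688) = 0.01965.
z = (0.82316 − 0.77283)/0.01965 = 0.05033/0.01965 = 2.561.
p-value = P(Z < 2.561) ≈ 0.9948, so at α = 0.05 we fail to reject H₀.

z = 2.561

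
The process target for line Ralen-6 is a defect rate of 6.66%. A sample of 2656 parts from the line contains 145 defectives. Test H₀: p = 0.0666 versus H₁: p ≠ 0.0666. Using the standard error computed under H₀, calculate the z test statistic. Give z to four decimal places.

z = -2.4818

p̂ = 145/2656 = 0.054593.
Standard error under H₀: √(0.0666×0.9334/2656) = 0.004838.
z = (0.054593 − 0.0666)/0.004838 = -0.012007/0.004838 = -2.4818.
p-value = 2·P(Z > 2.482) ≈ 0.0131.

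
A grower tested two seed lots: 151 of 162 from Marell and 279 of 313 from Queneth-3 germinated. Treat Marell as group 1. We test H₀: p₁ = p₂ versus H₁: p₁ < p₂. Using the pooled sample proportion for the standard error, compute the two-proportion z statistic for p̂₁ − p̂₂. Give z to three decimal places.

z = 1.437

p̂₁ = 151/162 = 0.93210, p̂₂ = 279/313 = 0.89137.
Pooled p̂ = (151+279)/(162+313) = 430/475 = 0.90526.
SE = √(p̂(1−p̂)(1/n₁+1/n₂)) = √(0.90526·0.09474·0.00936773) = √(0.000803393) = 0.02834.
z = (0.93210 − 0.89137)/0.02834 = 0.04073/0.02834 = 1.437.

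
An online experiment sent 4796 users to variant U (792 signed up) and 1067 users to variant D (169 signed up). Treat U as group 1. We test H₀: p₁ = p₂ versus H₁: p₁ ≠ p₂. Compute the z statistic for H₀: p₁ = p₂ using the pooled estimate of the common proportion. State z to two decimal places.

z = 0.54

p̂₁ = 792/4796 = 0.1651, p̂₂ = 169/1067 = 0.1584.
Pooled p̂ = (792+169)/(4796+1067) = 961/5863 = 0.1639.
SE = √(0.137043 × 0.00114571) = 0.0125.
z = (0.1651 − 0.1584)/0.0125 = 0.0067/0.0125 = 0.54.
Two-sided p-value ≈ 2·Φ(−0.539) = 0.5901.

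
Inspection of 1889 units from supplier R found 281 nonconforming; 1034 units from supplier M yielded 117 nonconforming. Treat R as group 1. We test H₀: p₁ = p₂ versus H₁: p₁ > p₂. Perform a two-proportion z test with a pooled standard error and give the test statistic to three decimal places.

z = 2.684

p̂₁ = 281/1889 ≈ 0.148756, p̂₂ = 117/1034 ≈ 0.113153.
Pooled p̂ = (281+117)/(1889+1034) = 398/2923 = 0.136161.
SE = √(p̂(1−p̂)(1/n₁+1/n₂)) = √(0.136161·0.863839·0.0014965) = √(0.00017602) = 0.013267.
z = (0.148756 − 0.113153)/0.013267 = 0.035603/0.013267 = 2.684.
p-value = P(Z > 2.684) ≈ 0.0036.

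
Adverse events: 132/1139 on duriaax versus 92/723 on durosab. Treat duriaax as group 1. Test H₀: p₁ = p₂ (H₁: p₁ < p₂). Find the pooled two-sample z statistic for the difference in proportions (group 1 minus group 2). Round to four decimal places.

z = -0.7341

p̂₁ = 132/1139 = 0.11589113, p̂₂ = 92/723 = 0.12724758.
Pooled p̂ = (132+92)/(1139+723) = 224/1862 = 0.12030075.
SE = √(p̂(1−p̂)(1/n₁+1/n₂)) = √(0.12030075·0.87969925·0.00226109) = √(0.000239288) = 0.01546892.
z = (0.11589113 − 0.12724758)/0.01546892 = -0.01135645/0.01546892 = -0.7341.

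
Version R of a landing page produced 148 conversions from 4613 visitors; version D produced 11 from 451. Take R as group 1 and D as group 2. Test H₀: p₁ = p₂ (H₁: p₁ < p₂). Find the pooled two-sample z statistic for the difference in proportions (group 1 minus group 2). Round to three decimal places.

p̂₁ = 148/4613 ≈ 0.03208, p̂₂ = 11/451 ≈ 0.02439.
Pooled p̂ = (148+11)/(4613+451) = 159/5064 = 0.03140.
SE = √(0.0304123 × 0.00243407) = 0.00860.
z = (0.03208 − 0.02439)/0.00860 = 0.00769/0.00860 = 0.894.
p-value = P(Z < 0.894) ≈ 0.8144.

z = 0.894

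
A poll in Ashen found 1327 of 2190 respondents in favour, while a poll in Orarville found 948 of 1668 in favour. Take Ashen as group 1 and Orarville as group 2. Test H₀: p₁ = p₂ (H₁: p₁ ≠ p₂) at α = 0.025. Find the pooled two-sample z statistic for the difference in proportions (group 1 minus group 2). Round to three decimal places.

p̂₁ = 1327/2190 = 0.6059361, p̂₂ = 948/1668 = 0.5683453.
Pooled p̂ = (1327+948)/(2190+1668) = 2275/3858 = 0.5896838.
SE = √(0.241957 × 0.00105614) = 0.0159856.
z = (0.6059361 − 0.5683453)/0.0159856 = 0.0375908/0.0159856 = 2.352.
p-value = 2·P(Z > 2.352) ≈ 0.0187. With α = 0.025, reject H₀.

z = 2.352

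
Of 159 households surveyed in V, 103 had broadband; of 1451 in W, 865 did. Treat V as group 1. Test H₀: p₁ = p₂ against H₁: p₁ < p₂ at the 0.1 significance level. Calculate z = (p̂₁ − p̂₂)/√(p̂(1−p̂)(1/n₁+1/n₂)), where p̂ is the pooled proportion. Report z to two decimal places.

z = 1.26

p̂₁ = 103/159 ≈ 0.6478, p̂₂ = 865/1451 ≈ 0.5961.
Pooled p̂ = (103+865)/(159+1451) = 968/1610 = 0.6012.
SE = √(0.23975 × 0.00697849) = 0.0409.
z = (0.6478 − 0.5961)/0.0409 = 0.0517/0.0409 = 1.26.
p-value = P(Z < 1.263) ≈ 0.8967; since p > α = 0.1, fail to reject H₀.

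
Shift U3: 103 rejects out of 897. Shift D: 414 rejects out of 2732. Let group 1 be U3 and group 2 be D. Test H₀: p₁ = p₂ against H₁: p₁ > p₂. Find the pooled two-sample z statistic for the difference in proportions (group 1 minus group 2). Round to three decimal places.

p̂₁ = 103/897 ≈ 0.11483, p̂₂ = 414/2732 ≈ 0.15154.
Pooled p̂ = (103+414)/(897+2732) = 517/3629 = 0.14246.
SE = √(0.122168 × 0.00148086) = 0.01345.
z = (0.11483 − 0.15154)/0.01345 = -0.03671/0.01345 = -2.729.
p-value = P(Z > -2.729) ≈ 0.9968.

z = -2.729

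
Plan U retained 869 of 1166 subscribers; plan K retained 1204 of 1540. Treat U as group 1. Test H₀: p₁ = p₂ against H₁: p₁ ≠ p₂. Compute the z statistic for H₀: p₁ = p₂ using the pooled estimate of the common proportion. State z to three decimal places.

z = -2.223

p̂₁ = 869/1166 = 0.745283, p̂₂ = 1204/1540 = 0.781818.
Pooled p̂ = (869+1204)/(1166+1540) = 2073/2706 = 0.766075.
SE = √(0.179204 × 0.00150698) = 0.016433.
z = (0.745283 − 0.781818)/0.016433 = -0.036535/0.016433 = -2.223.
Two-sided p-value ≈ 2·Φ(−2.223) = 0.0262.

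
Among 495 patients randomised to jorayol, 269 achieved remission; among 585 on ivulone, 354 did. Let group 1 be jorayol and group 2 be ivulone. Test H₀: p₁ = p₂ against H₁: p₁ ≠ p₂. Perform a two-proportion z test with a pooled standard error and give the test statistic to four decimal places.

p̂₁ = 269/495 = 0.543434, p̂₂ = 354/585 = 0.605128.
Pooled p̂ = (269+354)/(495+585) = 623/1080 = 0.576852.
SE = √(0.244094 × 0.0037296) = 0.030172.
z = (0.543434 − 0.605128)/0.030172 = -0.061694/0.030172 = -2.0447.

z = -2.0447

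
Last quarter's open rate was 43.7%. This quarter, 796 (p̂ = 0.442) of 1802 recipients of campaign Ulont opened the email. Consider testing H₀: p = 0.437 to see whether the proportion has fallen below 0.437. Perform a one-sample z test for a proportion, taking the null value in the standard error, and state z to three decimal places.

p̂ = 796/1802 ≈ 0.44173.
SE = √(p₀(1−p₀)/n) = √(0.24603/1802) = 0.01168.
z = (0.44173 − 0.437)/0.01168 = 0.00473/0.01168 = 0.405.
p-value = P(Z < 0.405) ≈ 0.6572.

z = 0.405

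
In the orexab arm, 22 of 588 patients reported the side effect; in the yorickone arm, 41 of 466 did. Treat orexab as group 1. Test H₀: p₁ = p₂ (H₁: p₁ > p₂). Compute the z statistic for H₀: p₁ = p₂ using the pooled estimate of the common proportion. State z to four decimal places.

p̂₁ = 22/588 = 0.037415, p̂₂ = 41/466 = 0.087983.
Pooled p̂ = (22+41)/(588+466) = 63/1054 = 0.059772.
SE = √(p̂(1−p̂)(1/n₁+1/n₂)) = √(0.059772·0.940228·0.0038466) = √(0.000216177) = 0.014703.
z = (0.037415 − 0.087983)/0.014703 = -0.050568/0.014703 = -3.4393.
p-value = P(Z > -3.439) ≈ 0.9997.

z = -3.4393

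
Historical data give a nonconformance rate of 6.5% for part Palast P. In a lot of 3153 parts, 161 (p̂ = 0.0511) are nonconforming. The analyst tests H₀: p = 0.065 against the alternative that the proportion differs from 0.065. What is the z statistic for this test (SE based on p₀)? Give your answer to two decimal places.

p̂ = 161/3153 ≈ 0.051062.
SE = √(p₀(1−p₀)/n) = √(0.060775/3153) = 0.004390.
z = (0.051062 − 0.065)/0.004390 = -0.013938/0.004390 = -3.17.
p-value = 2·P(Z > 3.175) ≈ 0.0015.

z = -3.17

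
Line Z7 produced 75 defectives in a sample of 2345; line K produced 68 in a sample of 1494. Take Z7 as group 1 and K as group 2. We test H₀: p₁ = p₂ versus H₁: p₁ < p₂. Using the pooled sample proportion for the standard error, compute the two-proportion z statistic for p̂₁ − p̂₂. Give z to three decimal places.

z = -2.159

p̂₁ = 75/2345 = 0.03198, p̂₂ = 68/1494 = 0.04552.
Pooled p̂ = (75+68)/(2345+1494) = 143/3839 = 0.03725.
SE = √(0.0358618 × 0.00109578) = 0.00627.
z = (0.03198 − 0.04552)/0.00627 = -0.01354/0.00627 = -2.159.
p-value = P(Z < -2.159) ≈ 0.0154.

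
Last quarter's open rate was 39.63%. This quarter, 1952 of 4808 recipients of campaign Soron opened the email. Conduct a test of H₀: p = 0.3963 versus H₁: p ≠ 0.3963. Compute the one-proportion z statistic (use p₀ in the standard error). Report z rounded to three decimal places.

p̂ = 1952/4808 = 0.40599.
Standard error under H₀: √(0.3963×0.6037/4808) = 0.00705.
z = (0.40599 − 0.3963)/0.00705 = 0.00969/0.00705 = 1.374.

z = 1.374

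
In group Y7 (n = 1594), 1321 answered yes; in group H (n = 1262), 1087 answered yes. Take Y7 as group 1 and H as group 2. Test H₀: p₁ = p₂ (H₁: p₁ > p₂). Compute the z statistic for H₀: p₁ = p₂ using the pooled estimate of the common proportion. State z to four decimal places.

p̂₁ = 1321/1594 = 0.828733, p̂₂ = 1087/1262 = 0.861331.
Pooled p̂ = (1321+1087)/(1594+1262) = 2408/2856 = 0.843137.
SE = √(p̂(1−p̂)(1/n₁+1/n₂)) = √(0.843137·0.156863·0.00141975) = √(0.000187771) = 0.013703.
z = (0.828733 − 0.861331)/0.013703 = -0.032598/0.013703 = -2.3789.

z = -2.3789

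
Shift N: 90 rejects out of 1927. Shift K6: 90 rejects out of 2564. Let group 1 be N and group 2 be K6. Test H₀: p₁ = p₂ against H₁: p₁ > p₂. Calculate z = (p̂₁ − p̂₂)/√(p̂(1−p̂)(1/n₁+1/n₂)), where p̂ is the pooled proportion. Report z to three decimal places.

z = 1.962

p̂₁ = 90/1927 = 0.046705, p̂₂ = 90/2564 = 0.035101.
Pooled p̂ = (90+90)/(1927+2564) = 180/4491 = 0.040080.
SE = √(p̂(1−p̂)(1/n₁+1/n₂)) = √(0.040080·0.959920·0.000908957) = √(3.4971e-05) = 0.005914.
z = (0.046705 − 0.035101)/0.005914 = 0.011604/0.005914 = 1.962.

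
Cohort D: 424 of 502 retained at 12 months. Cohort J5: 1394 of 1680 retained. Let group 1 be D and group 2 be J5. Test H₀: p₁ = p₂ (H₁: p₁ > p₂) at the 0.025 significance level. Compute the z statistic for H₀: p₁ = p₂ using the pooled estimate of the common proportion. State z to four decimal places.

z = 0.7836

p̂₁ = 424/502 = 0.844622, p̂₂ = 1394/1680 = 0.829762.
Pooled p̂ = (424+1394)/(502+1680) = 1818/2182 = 0.833181.
SE = √(p̂(1−p̂)(1/n₁+1/n₂)) = √(0.833181·0.166819·0.00258727) = √(0.000359606) = 0.018963.
z = (0.844622 − 0.829762)/0.018963 = 0.014860/0.018963 = 0.7836.
p-value = P(Z > 0.784) ≈ 0.2166, so at α = 0.025 we fail to reject H₀.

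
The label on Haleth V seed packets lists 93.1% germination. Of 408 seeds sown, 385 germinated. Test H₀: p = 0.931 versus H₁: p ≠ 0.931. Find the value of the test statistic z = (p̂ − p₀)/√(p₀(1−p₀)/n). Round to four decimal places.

z = 1.0063

p̂ = 385/408 ≈ 0.943627.
SE = √(p₀(1−p₀)/n) = √(0.064239/408) = 0.012548.
z = (0.943627 − 0.931)/0.012548 = 0.012627/0.012548 = 1.0063.
p-value = 2·P(Z > 1.006) ≈ 0.3143.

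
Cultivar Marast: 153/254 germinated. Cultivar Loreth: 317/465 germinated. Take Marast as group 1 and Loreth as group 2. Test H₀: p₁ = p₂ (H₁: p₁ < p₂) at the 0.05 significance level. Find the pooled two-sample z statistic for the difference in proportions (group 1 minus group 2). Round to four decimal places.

z = -2.1377

p̂₁ = 153/254 ≈ 0.602362, p̂₂ = 317/465 ≈ 0.681720.
Pooled p̂ = (153+317)/(254+465) = 470/719 = 0.653686.
SE = √(p̂(1−p̂)(1/n₁+1/n₂)) = √(0.653686·0.346314·0.00608755) = √(0.0013781) = 0.037123.
z = (0.602362 − 0.681720)/0.037123 = -0.079358/0.037123 = -2.1377.
p-value = P(Z < -2.138) ≈ 0.0163; since p < α = 0.05, reject H₀.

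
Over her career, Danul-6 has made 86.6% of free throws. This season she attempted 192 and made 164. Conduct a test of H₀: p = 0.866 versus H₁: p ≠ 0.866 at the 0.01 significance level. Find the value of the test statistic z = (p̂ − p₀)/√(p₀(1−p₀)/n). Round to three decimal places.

p̂ = 164/192 ≈ 0.85417.
SE = √(p₀(1−p₀)/n) = √(0.11604/192) = 0.02458.
z = (0.85417 − 0.866)/0.02458 = -0.01183/0.02458 = -0.481.
p-value = 2·P(Z > 0.481) ≈ 0.6303; since p > α = 0.01, fail to reject H₀.

z = -0.481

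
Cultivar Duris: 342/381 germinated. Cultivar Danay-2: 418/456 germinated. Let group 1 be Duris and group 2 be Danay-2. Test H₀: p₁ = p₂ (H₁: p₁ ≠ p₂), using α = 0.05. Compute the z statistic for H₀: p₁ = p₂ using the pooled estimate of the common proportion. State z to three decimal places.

p̂₁ = 342/381 ≈ 0.89764, p̂₂ = 418/456 ≈ 0.91667.
Pooled p̂ = (342+418)/(381+456) = 760/837 = 0.90800.
SE = √(0.0835321 × 0.00481765) = 0.02006.
z = (0.89764 − 0.91667)/0.02006 = -0.01903/0.02006 = -0.949.
p-value = 2·P(Z > 0.949) ≈ 0.3428, so at α = 0.05 we fail to reject H₀.

z = -0.949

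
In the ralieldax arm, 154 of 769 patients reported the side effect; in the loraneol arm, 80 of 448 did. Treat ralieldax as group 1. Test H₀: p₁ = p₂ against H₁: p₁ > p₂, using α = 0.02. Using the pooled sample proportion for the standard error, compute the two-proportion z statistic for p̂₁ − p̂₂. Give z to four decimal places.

z = 0.9260

p̂₁ = 154/769 = 0.200260, p̂₂ = 80/448 = 0.178571.
Pooled p̂ = (154+80)/(769+448) = 234/1217 = 0.192276.
SE = √(p̂(1−p̂)(1/n₁+1/n₂)) = √(0.192276·0.807724·0.00353253) = √(0.000548624) = 0.023423.
z = (0.200260 − 0.178571)/0.023423 = 0.021689/0.023423 = 0.9260.
p-value = P(Z > 0.926) ≈ 0.1772, so at α = 0.02 we fail to reject H₀.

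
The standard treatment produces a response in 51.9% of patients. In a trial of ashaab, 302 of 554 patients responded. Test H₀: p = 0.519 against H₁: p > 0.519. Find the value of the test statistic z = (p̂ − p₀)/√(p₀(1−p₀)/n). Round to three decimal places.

p̂ = 302/554 = 0.54513.
Under H₀, SE = √(0.519·0.481/554) = √(0.000450612) = 0.02123.
z = (0.54513 − 0.519)/0.02123 = 0.02613/0.02123 = 1.231.
p-value = P(Z > 1.231) ≈ 0.1092.

z = 1.231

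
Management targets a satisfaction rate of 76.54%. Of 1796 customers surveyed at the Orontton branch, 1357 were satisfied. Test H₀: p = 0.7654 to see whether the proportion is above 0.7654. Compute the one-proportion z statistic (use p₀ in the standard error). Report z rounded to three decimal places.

z = -0.983

p̂ = 1357/1796 ≈ 0.75557.
Under H₀, SE = √(0.7654·0.2346/1796) = √(9.99793e-05) = 0.01000.
z = (0.75557 − 0.7654)/0.01000 = -0.00983/0.01000 = -0.983.
p-value = P(Z > -0.983) ≈ 0.8373.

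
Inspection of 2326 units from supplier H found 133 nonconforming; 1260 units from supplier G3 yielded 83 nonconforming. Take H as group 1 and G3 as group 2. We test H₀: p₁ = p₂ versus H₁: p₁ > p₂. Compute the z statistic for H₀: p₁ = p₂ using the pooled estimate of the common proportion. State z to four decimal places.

p̂₁ = 133/2326 ≈ 0.057180, p̂₂ = 83/1260 ≈ 0.065873.
Pooled p̂ = (133+83)/(2326+1260) = 216/3586 = 0.060234.
SE = √(p̂(1−p̂)(1/n₁+1/n₂)) = √(0.060234·0.939766·0.00122357) = √(6.92617e-05) = 0.008322.
z = (0.057180 − 0.065873)/0.008322 = -0.008693/0.008322 = -1.0446.
p-value = P(Z > -1.045) ≈ 0.8519.

z = -1.0446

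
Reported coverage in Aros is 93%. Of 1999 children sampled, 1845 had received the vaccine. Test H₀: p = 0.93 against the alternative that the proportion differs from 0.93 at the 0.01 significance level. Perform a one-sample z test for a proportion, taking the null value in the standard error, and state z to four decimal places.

p̂ = 1845/1999 ≈ 0.922961.
SE = √(p₀(1−p₀)/n) = √(0.0651/1999) = 0.005707.
z = (0.922961 − 0.93)/0.005707 = -0.007039/0.005707 = -1.2334.
p-value = 2·P(Z > 1.233) ≈ 0.2174; since p > α = 0.01, fail to reject H₀.

z = -1.2334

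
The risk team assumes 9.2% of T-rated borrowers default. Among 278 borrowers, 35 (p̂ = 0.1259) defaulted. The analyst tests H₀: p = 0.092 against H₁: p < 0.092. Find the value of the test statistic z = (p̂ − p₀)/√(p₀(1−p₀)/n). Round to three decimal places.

p̂ = 35/278 = 0.12590.
Standard error under H₀: √(0.092×0.908/278) = 0.01733.
z = (0.12590 − 0.092)/0.01733 = 0.03390/0.01733 = 1.956.
p-value = P(Z < 1.956) ≈ 0.9747.

z = 1.956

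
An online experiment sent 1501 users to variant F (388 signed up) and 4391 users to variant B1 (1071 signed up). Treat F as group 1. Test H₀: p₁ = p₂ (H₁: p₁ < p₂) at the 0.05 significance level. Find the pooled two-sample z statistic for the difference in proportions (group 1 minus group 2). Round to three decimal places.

z = 1.130

p̂₁ = 388/1501 = 0.258494, p̂₂ = 1071/4391 = 0.243908.
Pooled p̂ = (388+1071)/(1501+4391) = 1459/5892 = 0.247624.
SE = √(0.186306 × 0.000893961) = 0.012905.
z = (0.258494 − 0.243908)/0.012905 = 0.014586/0.012905 = 1.130.
p-value = P(Z < 1.130) ≈ 0.8708, so at α = 0.05 we fail to reject H₀.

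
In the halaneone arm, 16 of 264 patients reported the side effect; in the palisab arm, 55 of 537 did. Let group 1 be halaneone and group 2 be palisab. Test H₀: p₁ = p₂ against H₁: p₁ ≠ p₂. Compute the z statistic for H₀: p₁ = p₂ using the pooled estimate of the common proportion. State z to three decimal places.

p̂₁ = 16/264 = 0.06061, p̂₂ = 55/537 = 0.10242.
Pooled p̂ = (16+55)/(264+537) = 71/801 = 0.08864.
SE = √(0.0807823 × 0.00565008) = 0.02136.
z = (0.06061 − 0.10242)/0.02136 = -0.04181/0.02136 = -1.957.

z = -1.957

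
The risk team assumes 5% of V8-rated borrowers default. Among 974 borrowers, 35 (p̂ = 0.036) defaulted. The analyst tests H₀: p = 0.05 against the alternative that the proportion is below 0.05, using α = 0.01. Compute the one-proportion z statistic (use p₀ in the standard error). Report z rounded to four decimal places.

p̂ = 35/974 ≈ 0.0359343.
Under H₀, SE = √(0.05·0.95/974) = √(4.8768e-05) = 0.0069834.
z = (0.0359343 − 0.05)/0.0069834 = -0.0140657/0.0069834 = -2.0142.
p-value = P(Z < -2.014) ≈ 0.0220; since p > α = 0.01, fail to reject H₀.

z = -2.0142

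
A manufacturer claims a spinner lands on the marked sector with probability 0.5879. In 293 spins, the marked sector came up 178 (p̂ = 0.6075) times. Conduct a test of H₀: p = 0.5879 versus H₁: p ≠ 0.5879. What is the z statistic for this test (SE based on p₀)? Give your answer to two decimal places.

p̂ = 178/293 = 0.6075.
SE = √(p₀(1−p₀)/n) = √(0.24227/293) = 0.0288.
z = (0.6075 − 0.5879)/0.0288 = 0.0196/0.0288 = 0.68.

z = 0.68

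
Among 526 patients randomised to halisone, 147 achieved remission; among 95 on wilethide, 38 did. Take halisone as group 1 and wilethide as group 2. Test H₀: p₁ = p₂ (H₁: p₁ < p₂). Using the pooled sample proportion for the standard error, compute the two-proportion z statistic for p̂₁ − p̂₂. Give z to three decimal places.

p̂₁ = 147/526 = 0.27947, p̂₂ = 38/95 = 0.40000.
Pooled p̂ = (147+38)/(526+95) = 185/621 = 0.29791.
SE = √(0.209158 × 0.0124275) = 0.05098.
z = (0.27947 − 0.40000)/0.05098 = -0.12053/0.05098 = -2.364.
p-value = P(Z < -2.364) ≈ 0.0090.

z = -2.364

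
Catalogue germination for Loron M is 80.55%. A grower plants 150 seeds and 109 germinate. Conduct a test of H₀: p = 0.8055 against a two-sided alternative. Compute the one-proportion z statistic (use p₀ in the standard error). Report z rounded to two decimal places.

p̂ = 109/150 = 0.7267.
Standard error under H₀: √(0.8055×0.1945/150) = 0.0323.
z = (0.7267 − 0.8055)/0.0323 = -0.0788/0.0323 = -2.44.

z = -2.44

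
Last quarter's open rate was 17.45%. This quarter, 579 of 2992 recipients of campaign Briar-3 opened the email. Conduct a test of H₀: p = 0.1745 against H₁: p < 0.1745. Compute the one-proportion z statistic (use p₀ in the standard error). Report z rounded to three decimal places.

p̂ = 579/2992 = 0.19352.
SE = √(p₀(1−p₀)/n) = √(0.14405/2992) = 0.00694.
z = (0.19352 − 0.1745)/0.00694 = 0.01902/0.00694 = 2.741.
p-value = P(Z < 2.741) ≈ 0.9969.

z = 2.741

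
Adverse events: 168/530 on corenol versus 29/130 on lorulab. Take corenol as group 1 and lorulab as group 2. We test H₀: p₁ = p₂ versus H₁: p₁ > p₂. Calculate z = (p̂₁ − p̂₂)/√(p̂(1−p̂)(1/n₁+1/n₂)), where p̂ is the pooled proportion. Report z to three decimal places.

p̂₁ = 168/530 = 0.316981, p̂₂ = 29/130 = 0.223077.
Pooled p̂ = (168+29)/(530+130) = 197/660 = 0.298485.
SE = √(p̂(1−p̂)(1/n₁+1/n₂)) = √(0.298485·0.701515·0.0095791) = √(0.00200578) = 0.044786.
z = (0.316981 − 0.223077)/0.044786 = 0.093904/0.044786 = 2.097.

z = 2.097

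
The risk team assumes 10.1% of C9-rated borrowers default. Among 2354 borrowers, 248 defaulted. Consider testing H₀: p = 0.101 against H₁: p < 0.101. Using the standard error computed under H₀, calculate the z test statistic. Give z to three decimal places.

p̂ = 248/2354 = 0.105353.
Under H₀, SE = √(0.101·0.899/2354) = √(3.85722e-05) = 0.006211.
z = (0.105353 − 0.101)/0.006211 = 0.004353/0.006211 = 0.701.
p-value = P(Z < 0.701) ≈ 0.7583.

z = 0.701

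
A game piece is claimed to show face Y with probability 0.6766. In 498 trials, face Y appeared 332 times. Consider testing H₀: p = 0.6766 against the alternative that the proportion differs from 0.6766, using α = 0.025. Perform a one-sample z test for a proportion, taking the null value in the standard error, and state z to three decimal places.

p̂ = 332/498 ≈ 0.66667.
SE = √(p₀(1−p₀)/n) = √(0.21881/498) = 0.02096.
z = (0.66667 − 0.6766)/0.02096 = -0.00993/0.02096 = -0.474.
p-value = 2·P(Z > 0.474) ≈ 0.6356; since p > α = 0.025, fail to reject H₀.

z = -0.474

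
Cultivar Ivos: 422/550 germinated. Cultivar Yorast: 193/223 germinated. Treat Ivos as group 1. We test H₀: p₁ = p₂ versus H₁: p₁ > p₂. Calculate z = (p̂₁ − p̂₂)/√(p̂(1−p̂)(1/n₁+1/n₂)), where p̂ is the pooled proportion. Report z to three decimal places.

p̂₁ = 422/550 ≈ 0.767273, p̂₂ = 193/223 ≈ 0.865471.
Pooled p̂ = (422+193)/(550+223) = 615/773 = 0.795602.
SE = √(p̂(1−p̂)(1/n₁+1/n₂)) = √(0.795602·0.204398·0.00630249) = √(0.00102491) = 0.032014.
z = (0.767273 − 0.865471)/0.032014 = -0.098198/0.032014 = -3.067.

z = -3.067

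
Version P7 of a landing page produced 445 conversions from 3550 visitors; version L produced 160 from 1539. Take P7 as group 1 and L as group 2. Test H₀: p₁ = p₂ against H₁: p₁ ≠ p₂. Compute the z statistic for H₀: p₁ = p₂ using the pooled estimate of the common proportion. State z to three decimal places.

p̂₁ = 445/3550 = 0.12535, p̂₂ = 160/1539 = 0.10396.
Pooled p̂ = (445+160)/(3550+1539) = 605/5089 = 0.11888.
SE = √(0.10475 × 0.000931463) = 0.00988.
z = (0.12535 − 0.10396)/0.00988 = 0.02139/0.00988 = 2.165.

z = 2.165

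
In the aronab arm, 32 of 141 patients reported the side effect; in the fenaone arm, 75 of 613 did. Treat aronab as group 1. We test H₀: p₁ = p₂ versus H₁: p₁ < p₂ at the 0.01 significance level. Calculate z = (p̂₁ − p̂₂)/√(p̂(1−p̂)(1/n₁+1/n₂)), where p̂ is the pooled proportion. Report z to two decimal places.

p̂₁ = 32/141 = 0.2270, p̂₂ = 75/613 = 0.1223.
Pooled p̂ = (32+75)/(141+613) = 107/754 = 0.1419.
SE = √(0.121771 × 0.00872352) = 0.0326.
z = (0.2270 − 0.1223)/0.0326 = 0.1047/0.0326 = 3.21.
p-value = P(Z < 3.209) ≈ 0.9993. With α = 0.01, fail to reject H₀.

z = 3.21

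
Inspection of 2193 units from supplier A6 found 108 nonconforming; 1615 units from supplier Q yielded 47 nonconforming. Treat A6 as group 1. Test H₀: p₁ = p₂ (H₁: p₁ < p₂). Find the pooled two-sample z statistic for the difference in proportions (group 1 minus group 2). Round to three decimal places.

z = 3.109

p̂₁ = 108/2193 ≈ 0.049248, p̂₂ = 47/1615 ≈ 0.029102.
Pooled p̂ = (108+47)/(2193+1615) = 155/3808 = 0.040704.
SE = √(p̂(1−p̂)(1/n₁+1/n₂)) = √(0.040704·0.959296·0.00107519) = √(4.1983e-05) = 0.006479.
z = (0.049248 − 0.029102)/0.006479 = 0.020146/0.006479 = 3.109.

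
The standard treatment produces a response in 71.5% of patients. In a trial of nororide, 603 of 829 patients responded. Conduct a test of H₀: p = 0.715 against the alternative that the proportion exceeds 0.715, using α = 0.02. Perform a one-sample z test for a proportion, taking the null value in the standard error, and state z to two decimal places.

z = 0.79

p̂ = 603/829 = 0.7274.
Under H₀, SE = √(0.715·0.285/829) = √(0.000245808) = 0.0157.
z = (0.7274 − 0.715)/0.0157 = 0.0124/0.0157 = 0.79.
p-value = P(Z > 0.790) ≈ 0.2148. With α = 0.02, fail to reject H₀.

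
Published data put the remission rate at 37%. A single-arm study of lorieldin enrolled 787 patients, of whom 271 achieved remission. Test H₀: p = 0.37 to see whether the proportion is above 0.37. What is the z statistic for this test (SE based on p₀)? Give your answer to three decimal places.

z = -1.491

p̂ = 271/787 ≈ 0.344346.
Under H₀, SE = √(0.37·0.63/787) = √(0.000296188) = 0.017210.
z = (0.344346 − 0.37)/0.017210 = -0.025654/0.017210 = -1.491.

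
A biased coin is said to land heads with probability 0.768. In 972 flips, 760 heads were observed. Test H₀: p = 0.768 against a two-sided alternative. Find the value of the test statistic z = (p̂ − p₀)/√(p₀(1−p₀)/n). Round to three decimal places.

z = 1.026

p̂ = 760/972 = 0.78189.
Standard error under H₀: √(0.768×0.232/972) = 0.01354.
z = (0.78189 − 0.768)/0.01354 = 0.01389/0.01354 = 1.026.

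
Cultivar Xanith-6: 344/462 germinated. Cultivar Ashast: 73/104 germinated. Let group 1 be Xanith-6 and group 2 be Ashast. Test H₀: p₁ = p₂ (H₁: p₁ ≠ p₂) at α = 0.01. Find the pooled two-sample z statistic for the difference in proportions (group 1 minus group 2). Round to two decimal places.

z = 0.89

p̂₁ = 344/462 ≈ 0.7446, p̂₂ = 73/104 ≈ 0.7019.
Pooled p̂ = (344+73)/(462+104) = 417/566 = 0.7367.
SE = √(p̂(1−p̂)(1/n₁+1/n₂)) = √(0.7367·0.2633·0.0117799) = √(0.00228471) = 0.0478.
z = (0.7446 − 0.7019)/0.0478 = 0.0427/0.0478 = 0.89.
p-value = 2·P(Z > 0.893) ≈ 0.3721, so at α = 0.01 we fail to reject H₀.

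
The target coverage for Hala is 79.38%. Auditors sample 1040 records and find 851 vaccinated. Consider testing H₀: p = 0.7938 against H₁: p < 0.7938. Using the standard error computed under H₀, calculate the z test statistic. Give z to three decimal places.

p̂ = 851/1040 ≈ 0.81827.
Standard error under H₀: √(0.7938×0.2062/1040) = 0.01255.
z = (0.81827 − 0.7938)/0.01255 = 0.02447/0.01255 = 1.950.

z = 1.950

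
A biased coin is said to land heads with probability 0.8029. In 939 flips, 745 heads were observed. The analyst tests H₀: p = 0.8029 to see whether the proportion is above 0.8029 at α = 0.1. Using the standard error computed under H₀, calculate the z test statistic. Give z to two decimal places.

p̂ = 745/939 = 0.7934.
SE = √(p₀(1−p₀)/n) = √(0.15825/939) = 0.0130.
z = (0.7934 − 0.8029)/0.0130 = -0.0095/0.0130 = -0.73.
p-value = P(Z > -0.732) ≈ 0.7679; since p > α = 0.1, fail to reject H₀.

z = -0.73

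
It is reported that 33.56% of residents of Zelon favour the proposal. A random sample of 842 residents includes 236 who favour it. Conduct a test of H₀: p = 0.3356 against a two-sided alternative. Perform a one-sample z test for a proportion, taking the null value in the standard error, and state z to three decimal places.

z = -3.399

p̂ = 236/842 = 0.280285.
Under H₀, SE = √(0.3356·0.6644/842) = √(0.000264813) = 0.016273.
z = (0.280285 − 0.3356)/0.016273 = -0.055315/0.016273 = -3.399.
Two-sided p-value ≈ 2·Φ(−3.399) = 0.0007.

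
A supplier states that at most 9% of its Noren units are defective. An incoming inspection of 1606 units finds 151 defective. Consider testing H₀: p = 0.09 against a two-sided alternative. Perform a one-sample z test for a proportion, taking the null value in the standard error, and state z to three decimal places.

z = 0.563

p̂ = 151/1606 = 0.09402.
Standard error under H₀: √(0.09×0.91/1606) = 0.00714.
z = (0.09402 − 0.09)/0.00714 = 0.00402/0.00714 = 0.563.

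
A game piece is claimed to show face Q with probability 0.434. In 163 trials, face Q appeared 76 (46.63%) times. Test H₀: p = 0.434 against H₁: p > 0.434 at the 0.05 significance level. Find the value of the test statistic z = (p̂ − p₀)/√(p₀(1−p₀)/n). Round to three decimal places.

z = 0.831

p̂ = 76/163 = 0.46626.
Under H₀, SE = √(0.434·0.566/163) = √(0.00150702) = 0.03882.
z = (0.46626 − 0.434)/0.03882 = 0.03226/0.03882 = 0.831.
p-value = P(Z > 0.831) ≈ 0.2030; since p > α = 0.05, fail to reject H₀.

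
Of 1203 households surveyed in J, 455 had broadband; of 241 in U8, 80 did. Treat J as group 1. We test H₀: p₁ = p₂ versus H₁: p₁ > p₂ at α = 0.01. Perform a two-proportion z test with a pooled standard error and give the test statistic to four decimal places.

z = 1.3576

p̂₁ = 455/1203 = 0.378221, p̂₂ = 80/241 = 0.331950.
Pooled p̂ = (455+80)/(1203+241) = 535/1444 = 0.370499.
SE = √(p̂(1−p̂)(1/n₁+1/n₂)) = √(0.370499·0.629501·0.00498063) = √(0.00116163) = 0.034083.
z = (0.378221 − 0.331950)/0.034083 = 0.046271/0.034083 = 1.3576.
p-value = P(Z > 1.358) ≈ 0.0873; since p > α = 0.01, fail to reject H₀.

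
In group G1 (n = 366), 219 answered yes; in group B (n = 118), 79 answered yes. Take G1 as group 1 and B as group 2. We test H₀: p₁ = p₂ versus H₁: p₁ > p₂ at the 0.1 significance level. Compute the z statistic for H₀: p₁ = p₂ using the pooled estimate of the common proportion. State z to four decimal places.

p̂₁ = 219/366 ≈ 0.598361, p̂₂ = 79/118 ≈ 0.669492.
Pooled p̂ = (219+79)/(366+118) = 298/484 = 0.615702.
SE = √(p̂(1−p̂)(1/n₁+1/n₂)) = √(0.615702·0.384298·0.0112068) = √(0.00265168) = 0.051494.
z = (0.598361 − 0.669492)/0.051494 = -0.071131/0.051494 = -1.3813.
p-value = P(Z > -1.381) ≈ 0.9164; since p > α = 0.1, fail to reject H₀.

z = -1.3813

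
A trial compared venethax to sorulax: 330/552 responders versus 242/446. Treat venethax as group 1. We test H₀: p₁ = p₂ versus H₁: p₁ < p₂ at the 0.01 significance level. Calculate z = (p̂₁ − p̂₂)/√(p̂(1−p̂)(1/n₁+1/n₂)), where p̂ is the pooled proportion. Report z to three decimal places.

p̂₁ = 330/552 = 0.59783, p̂₂ = 242/446 = 0.54260.
Pooled p̂ = (330+242)/(552+446) = 572/998 = 0.57315.
SE = √(0.24465 × 0.00405375) = 0.03149.
z = (0.59783 − 0.54260)/0.03149 = 0.05523/0.03149 = 1.754.
p-value = P(Z < 1.754) ≈ 0.9603, so at α = 0.01 we fail to reject H₀.

z = 1.754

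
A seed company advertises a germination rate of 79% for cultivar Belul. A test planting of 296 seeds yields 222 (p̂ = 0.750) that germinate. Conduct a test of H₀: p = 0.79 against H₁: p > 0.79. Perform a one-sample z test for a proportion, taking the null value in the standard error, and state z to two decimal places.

z = -1.69

p̂ = 222/296 ≈ 0.7500.
Under H₀, SE = √(0.79·0.21/296) = √(0.000560473) = 0.0237.
z = (0.7500 − 0.79)/0.0237 = -0.0400/0.0237 = -1.69.
p-value = P(Z > -1.690) ≈ 0.9544.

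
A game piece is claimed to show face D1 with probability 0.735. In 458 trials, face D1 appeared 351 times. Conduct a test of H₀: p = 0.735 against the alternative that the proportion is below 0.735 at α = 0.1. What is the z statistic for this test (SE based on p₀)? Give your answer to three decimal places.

p̂ = 351/458 = 0.766376.
SE = √(p₀(1−p₀)/n) = √(0.19478/458) = 0.020622.
z = (0.766376 − 0.735)/0.020622 = 0.031376/0.020622 = 1.521.
p-value = P(Z < 1.521) ≈ 0.9359; since p > α = 0.1, fail to reject H₀.

z = 1.521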